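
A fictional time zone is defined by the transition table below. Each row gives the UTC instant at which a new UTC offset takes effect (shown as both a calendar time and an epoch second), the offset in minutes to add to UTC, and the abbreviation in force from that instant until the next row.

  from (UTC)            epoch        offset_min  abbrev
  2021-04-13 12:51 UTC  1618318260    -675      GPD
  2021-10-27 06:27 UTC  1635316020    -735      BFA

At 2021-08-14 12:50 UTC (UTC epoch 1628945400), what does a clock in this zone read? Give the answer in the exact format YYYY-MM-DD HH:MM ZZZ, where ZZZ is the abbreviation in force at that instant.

2021-08-14 01:35 GPD

Query: 2021-08-14 12:50 UTC
Rule 1/2 (GPD, -11:15): 2021-04-13 12:51 UTC ≤ query < 2021-10-27 06:27 UTC
12·60 + 50 - 675 = 95 min
95 = 0·1440 + 95; 95 = 1·60 + 35 → 01:35, same day
→ 2021-08-14 01:35 GPD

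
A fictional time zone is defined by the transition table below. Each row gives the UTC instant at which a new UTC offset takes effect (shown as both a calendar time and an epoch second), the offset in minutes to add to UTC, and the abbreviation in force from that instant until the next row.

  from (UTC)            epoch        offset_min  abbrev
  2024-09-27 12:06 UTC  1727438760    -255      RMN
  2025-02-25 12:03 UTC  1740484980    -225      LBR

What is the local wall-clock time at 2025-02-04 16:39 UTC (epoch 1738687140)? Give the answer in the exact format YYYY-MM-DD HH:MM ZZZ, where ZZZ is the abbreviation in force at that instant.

Query: 2025-02-04 16:39 UTC
Rule 1/2 (RMN, -04:15): 2024-09-27 12:06 UTC ≤ query < 2025-02-25 12:03 UTC
16·60 + 39 - 255 = 744 min
744 = 0·1440 + 744; 744 = 12·60 + 24 → 12:24, same day
→ 2025-02-04 12:24 RMN

2025-02-04 12:24 RMN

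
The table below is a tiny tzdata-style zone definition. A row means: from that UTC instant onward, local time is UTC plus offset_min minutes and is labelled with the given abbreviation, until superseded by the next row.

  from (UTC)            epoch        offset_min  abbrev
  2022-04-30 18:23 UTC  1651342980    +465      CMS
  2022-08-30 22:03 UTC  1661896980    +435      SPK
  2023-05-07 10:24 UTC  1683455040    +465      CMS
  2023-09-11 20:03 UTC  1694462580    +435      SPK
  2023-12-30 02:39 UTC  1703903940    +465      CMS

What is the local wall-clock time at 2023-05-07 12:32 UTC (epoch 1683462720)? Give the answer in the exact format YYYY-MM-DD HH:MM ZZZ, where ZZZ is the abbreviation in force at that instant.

Query: 2023-05-07 12:32 UTC
Rule 3/5 (CMS, +07:45): 2023-05-07 10:24 UTC ≤ query < 2023-09-11 20:03 UTC
12·60 + 32 + 465 = 1217 min
1217 = 0·1440 + 1217; 1217 = 20·60 + 17 → 20:17, same day
→ 2023-05-07 20:17 CMS

2023-05-07 20:17 CMS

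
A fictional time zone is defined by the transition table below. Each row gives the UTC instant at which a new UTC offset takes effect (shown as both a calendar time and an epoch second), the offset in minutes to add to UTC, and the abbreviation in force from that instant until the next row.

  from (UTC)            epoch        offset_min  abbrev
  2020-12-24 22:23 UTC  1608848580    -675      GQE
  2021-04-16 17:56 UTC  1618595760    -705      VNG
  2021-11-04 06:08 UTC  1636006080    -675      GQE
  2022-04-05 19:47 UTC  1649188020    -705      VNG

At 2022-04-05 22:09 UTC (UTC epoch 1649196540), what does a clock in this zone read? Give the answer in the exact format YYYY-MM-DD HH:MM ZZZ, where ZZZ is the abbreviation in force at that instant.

2022-04-05 10:24 VNG

Query: 2022-04-05 22:09 UTC
Rule 4/4 (VNG, -11:45): 2022-04-05 19:47 UTC ≤ query < +∞
22·60 + 9 - 705 = 624 min
624 = 0·1440 + 624; 624 = 10·60 + 24 → 10:24, same day
→ 2022-04-05 10:24 VNG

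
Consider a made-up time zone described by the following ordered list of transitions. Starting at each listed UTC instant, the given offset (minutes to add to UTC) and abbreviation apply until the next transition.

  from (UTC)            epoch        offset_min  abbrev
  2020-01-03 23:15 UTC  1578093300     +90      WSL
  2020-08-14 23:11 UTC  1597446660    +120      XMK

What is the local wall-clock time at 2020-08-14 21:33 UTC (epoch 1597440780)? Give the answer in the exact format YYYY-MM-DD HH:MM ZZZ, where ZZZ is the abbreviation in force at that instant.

2020-08-14 23:03 WSL

Query: 2020-08-14 21:33 UTC
Rule 1/2 (WSL, +01:30): 2020-01-03 23:15 UTC ≤ query < 2020-08-14 23:11 UTC
21·60 + 33 + 90 = 1383 min
1383 = 0·1440 + 1383; 1383 = 23·60 + 3 → 23:03, same day
→ 2020-08-14 23:03 WSL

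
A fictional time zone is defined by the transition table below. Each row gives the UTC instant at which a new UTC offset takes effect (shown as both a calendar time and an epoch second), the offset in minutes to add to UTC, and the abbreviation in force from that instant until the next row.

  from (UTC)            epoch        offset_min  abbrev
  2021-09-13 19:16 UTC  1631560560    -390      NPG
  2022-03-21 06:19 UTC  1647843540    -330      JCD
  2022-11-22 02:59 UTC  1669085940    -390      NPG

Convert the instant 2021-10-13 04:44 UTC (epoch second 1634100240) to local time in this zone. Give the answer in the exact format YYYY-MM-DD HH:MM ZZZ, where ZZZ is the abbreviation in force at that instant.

Query: 2021-10-13 04:44 UTC
Rule 1/3 (NPG, -06:30): 2021-09-13 19:16 UTC ≤ query < 2022-03-21 06:19 UTC
4·60 + 44 - 390 = -106 min
-106 = -1·1440 + 1334; 1334 = 22·60 + 14 → 22:14, 2021-10-13 - 1 day = 2021-10-12
→ 2021-10-12 22:14 NPG

2021-10-12 22:14 NPG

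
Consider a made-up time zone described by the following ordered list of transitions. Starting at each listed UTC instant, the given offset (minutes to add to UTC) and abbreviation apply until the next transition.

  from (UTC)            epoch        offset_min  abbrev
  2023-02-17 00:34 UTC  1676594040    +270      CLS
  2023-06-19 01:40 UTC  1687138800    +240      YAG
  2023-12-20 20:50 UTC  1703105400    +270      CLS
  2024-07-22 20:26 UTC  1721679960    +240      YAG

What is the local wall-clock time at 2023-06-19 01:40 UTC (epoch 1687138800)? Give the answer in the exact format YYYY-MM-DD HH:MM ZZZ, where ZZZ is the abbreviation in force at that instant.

2023-06-19 05:40 YAG

Query: 2023-06-19 01:40 UTC
Rule 2/4 (YAG, +04:00): 2023-06-19 01:40 UTC ≤ query < 2023-12-20 20:50 UTC
1·60 + 40 + 240 = 340 min
340 = 0·1440 + 340; 340 = 5·60 + 40 → 05:40, same day
→ 2023-06-19 05:40 YAG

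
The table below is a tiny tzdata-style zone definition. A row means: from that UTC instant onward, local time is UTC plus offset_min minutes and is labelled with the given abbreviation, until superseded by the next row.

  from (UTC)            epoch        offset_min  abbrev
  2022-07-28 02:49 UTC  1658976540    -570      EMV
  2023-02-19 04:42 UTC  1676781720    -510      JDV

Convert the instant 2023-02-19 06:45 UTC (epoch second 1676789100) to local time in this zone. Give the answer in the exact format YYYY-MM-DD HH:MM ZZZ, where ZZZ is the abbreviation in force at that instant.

Query: 2023-02-19 06:45 UTC
Rule 2/2 (JDV, -08:30): 2023-02-19 04:42 UTC ≤ query < +∞
6·60 + 45 - 510 = -105 min
-105 = -1·1440 + 1335; 1335 = 22·60 + 15 → 22:15, 2023-02-19 - 1 day = 2023-02-18
→ 2023-02-18 22:15 JDV

2023-02-18 22:15 JDV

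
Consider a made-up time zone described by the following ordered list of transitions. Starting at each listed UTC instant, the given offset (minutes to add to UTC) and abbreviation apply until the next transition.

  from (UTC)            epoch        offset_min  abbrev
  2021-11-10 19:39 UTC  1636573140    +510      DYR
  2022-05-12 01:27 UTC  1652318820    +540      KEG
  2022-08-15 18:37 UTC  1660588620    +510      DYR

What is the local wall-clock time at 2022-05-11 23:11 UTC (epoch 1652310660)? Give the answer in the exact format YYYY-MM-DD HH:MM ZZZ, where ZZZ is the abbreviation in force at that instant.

Query: 2022-05-11 23:11 UTC
Rule 1/3 (DYR, +08:30): 2021-11-10 19:39 UTC ≤ query < 2022-05-12 01:27 UTC
23·60 + 11 + 510 = 1901 min
1901 = 1·1440 + 461; 461 = 7·60 + 41 → 07:41, 2022-05-11 + 1 day = 2022-05-12
→ 2022-05-12 07:41 DYR

2022-05-12 07:41 DYR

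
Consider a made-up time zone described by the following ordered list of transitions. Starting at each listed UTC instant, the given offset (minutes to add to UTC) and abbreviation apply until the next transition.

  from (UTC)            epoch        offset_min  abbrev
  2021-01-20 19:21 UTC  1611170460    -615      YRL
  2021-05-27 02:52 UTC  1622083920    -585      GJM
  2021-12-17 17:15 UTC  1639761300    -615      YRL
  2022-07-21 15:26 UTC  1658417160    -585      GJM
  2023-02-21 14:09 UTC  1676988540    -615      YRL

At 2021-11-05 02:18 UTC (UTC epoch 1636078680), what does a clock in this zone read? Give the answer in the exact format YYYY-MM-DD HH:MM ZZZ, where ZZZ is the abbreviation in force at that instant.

2021-11-04 16:33 GJM

Query: 2021-11-05 02:18 UTC
Rule 2/5 (GJM, -09:45): 2021-05-27 02:52 UTC ≤ query < 2021-12-17 17:15 UTC
2·60 + 18 - 585 = -447 min
-447 = -1·1440 + 993; 993 = 16·60 + 33 → 16:33, 2021-11-05 - 1 day = 2021-11-04
→ 2021-11-04 16:33 GJM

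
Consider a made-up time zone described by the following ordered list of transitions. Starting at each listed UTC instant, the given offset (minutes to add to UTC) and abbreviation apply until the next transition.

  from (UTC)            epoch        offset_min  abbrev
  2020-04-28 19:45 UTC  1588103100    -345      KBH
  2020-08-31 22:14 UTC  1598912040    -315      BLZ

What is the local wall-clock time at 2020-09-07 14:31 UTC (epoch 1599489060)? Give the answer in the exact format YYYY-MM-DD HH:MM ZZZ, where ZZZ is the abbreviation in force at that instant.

2020-09-07 09:16 BLZ

Query: 2020-09-07 14:31 UTC
Rule 2/2 (BLZ, -05:15): 2020-08-31 22:14 UTC ≤ query < +∞
14·60 + 31 - 315 = 556 min
556 = 0·1440 + 556; 556 = 9·60 + 16 → 09:16, same day
→ 2020-09-07 09:16 BLZ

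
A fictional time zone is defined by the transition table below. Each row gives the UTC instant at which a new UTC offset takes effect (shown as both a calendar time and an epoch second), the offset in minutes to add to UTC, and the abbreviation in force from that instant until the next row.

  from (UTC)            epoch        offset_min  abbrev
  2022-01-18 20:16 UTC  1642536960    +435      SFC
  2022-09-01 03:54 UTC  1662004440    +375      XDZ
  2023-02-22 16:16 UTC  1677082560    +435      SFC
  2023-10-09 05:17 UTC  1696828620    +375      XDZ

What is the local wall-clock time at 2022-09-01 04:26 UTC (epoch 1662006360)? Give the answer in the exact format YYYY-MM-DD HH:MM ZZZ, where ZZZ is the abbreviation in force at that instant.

Query: 2022-09-01 04:26 UTC
Rule 2/4 (XDZ, +06:15): 2022-09-01 03:54 UTC ≤ query < 2023-02-22 16:16 UTC
4·60 + 26 + 375 = 641 min
641 = 0·1440 + 641; 641 = 10·60 + 41 → 10:41, same day
→ 2022-09-01 10:41 XDZ

2022-09-01 10:41 XDZ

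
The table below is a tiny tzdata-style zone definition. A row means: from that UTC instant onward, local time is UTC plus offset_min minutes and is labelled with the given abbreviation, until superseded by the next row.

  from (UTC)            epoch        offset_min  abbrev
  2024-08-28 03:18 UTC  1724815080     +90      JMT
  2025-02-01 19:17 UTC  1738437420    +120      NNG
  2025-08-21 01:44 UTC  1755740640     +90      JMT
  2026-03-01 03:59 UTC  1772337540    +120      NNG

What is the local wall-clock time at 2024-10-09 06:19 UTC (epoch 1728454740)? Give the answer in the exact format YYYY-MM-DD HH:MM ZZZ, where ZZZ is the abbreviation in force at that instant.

2024-10-09 07:49 JMT

Query: 2024-10-09 06:19 UTC
Rule 1/4 (JMT, +01:30): 2024-08-28 03:18 UTC ≤ query < 2025-02-01 19:17 UTC
6·60 + 19 + 90 = 469 min
469 = 0·1440 + 469; 469 = 7·60 + 49 → 07:49, same day
→ 2024-10-09 07:49 JMT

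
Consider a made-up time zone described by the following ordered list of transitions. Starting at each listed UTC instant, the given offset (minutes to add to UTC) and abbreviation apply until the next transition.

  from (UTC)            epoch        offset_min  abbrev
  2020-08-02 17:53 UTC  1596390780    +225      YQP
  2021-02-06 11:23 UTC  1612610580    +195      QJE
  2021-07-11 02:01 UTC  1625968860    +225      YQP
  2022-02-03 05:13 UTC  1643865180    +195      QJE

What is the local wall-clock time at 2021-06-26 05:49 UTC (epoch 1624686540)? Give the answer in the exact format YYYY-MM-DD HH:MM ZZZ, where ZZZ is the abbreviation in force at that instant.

Query: 2021-06-26 05:49 UTC
Rule 2/4 (QJE, +03:15): 2021-02-06 11:23 UTC ≤ query < 2021-07-11 02:01 UTC
5·60 + 49 + 195 = 544 min
544 = 0·1440 + 544; 544 = 9·60 + 4 → 09:04, same day
→ 2021-06-26 09:04 QJE

2021-06-26 09:04 QJE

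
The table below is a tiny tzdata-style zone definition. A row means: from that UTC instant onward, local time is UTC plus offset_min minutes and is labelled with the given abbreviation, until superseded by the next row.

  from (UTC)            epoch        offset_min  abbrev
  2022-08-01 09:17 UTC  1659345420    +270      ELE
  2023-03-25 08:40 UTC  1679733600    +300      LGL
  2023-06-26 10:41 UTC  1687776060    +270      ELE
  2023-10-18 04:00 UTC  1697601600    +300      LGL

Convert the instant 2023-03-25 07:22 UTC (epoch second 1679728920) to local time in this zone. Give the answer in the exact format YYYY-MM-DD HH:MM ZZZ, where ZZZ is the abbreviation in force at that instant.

2023-03-25 11:52 ELE

Query: 2023-03-25 07:22 UTC
Rule 1/4 (ELE, +04:30): 2022-08-01 09:17 UTC ≤ query < 2023-03-25 08:40 UTC
7·60 + 22 + 270 = 712 min
712 = 0·1440 + 712; 712 = 11·60 + 52 → 11:52, same day
→ 2023-03-25 11:52 ELE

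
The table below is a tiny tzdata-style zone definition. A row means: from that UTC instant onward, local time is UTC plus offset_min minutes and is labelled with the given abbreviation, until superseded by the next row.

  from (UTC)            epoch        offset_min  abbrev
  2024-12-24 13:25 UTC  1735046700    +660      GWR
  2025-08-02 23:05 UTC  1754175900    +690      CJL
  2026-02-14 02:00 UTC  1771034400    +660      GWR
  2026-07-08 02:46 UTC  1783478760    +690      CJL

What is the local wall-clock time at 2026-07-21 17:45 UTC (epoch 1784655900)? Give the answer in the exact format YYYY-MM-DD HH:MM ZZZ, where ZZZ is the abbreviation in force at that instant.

2026-07-22 05:15 CJL

Query: 2026-07-21 17:45 UTC
Rule 4/4 (CJL, +11:30): 2026-07-08 02:46 UTC ≤ query < +∞
17·60 + 45 + 690 = 1755 min
1755 = 1·1440 + 315; 315 = 5·60 + 15 → 05:15, 2026-07-21 + 1 day = 2026-07-22
→ 2026-07-22 05:15 CJL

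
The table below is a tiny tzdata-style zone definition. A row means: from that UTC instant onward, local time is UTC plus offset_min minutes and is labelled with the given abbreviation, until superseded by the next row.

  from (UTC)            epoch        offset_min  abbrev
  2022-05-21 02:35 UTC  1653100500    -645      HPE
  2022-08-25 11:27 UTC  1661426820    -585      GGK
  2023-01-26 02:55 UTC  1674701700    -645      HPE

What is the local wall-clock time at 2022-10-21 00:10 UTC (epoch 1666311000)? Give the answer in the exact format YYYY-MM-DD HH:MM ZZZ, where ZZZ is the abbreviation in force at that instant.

2022-10-20 14:25 GGK

Query: 2022-10-21 00:10 UTC
Rule 2/3 (GGK, -09:45): 2022-08-25 11:27 UTC ≤ query < 2023-01-26 02:55 UTC
0·60 + 10 - 585 = -575 min
-575 = -1·1440 + 865; 865 = 14·60 + 25 → 14:25, 2022-10-21 - 1 day = 2022-10-20
→ 2022-10-20 14:25 GGK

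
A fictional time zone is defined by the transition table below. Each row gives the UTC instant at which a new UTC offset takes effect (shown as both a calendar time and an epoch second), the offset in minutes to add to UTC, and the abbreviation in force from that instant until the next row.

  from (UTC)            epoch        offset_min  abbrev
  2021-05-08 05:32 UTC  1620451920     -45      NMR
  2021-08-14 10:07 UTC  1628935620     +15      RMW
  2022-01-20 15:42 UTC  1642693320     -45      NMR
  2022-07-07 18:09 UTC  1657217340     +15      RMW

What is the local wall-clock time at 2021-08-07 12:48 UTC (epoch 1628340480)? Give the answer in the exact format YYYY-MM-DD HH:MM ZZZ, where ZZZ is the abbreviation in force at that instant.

2021-08-07 12:03 NMR

Query: 2021-08-07 12:48 UTC
Rule 1/4 (NMR, -00:45): 2021-05-08 05:32 UTC ≤ query < 2021-08-14 10:07 UTC
12·60 + 48 - 45 = 723 min
723 = 0·1440 + 723; 723 = 12·60 + 3 → 12:03, same day
→ 2021-08-07 12:03 NMR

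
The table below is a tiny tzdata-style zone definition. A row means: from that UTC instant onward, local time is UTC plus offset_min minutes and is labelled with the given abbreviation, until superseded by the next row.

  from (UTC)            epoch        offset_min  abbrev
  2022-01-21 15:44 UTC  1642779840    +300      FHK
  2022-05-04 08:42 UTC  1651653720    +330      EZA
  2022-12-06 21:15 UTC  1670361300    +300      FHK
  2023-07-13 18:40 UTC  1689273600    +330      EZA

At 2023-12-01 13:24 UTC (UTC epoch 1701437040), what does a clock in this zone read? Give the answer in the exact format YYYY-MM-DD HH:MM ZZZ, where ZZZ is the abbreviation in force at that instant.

Query: 2023-12-01 13:24 UTC
Rule 4/4 (EZA, +05:30): 2023-07-13 18:40 UTC ≤ query < +∞
13·60 + 24 + 330 = 1134 min
1134 = 0·1440 + 1134; 1134 = 18·60 + 54 → 18:54, same day
→ 2023-12-01 18:54 EZA

2023-12-01 18:54 EZA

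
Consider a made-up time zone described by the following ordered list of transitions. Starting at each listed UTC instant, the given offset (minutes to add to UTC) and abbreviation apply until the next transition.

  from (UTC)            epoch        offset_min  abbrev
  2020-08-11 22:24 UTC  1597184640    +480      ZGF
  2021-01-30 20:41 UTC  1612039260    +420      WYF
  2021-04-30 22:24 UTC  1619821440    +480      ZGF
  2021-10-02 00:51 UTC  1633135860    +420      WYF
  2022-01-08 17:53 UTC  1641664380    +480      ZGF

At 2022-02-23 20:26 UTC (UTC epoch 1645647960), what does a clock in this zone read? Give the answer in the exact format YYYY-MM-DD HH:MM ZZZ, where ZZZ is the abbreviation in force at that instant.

Query: 2022-02-23 20:26 UTC
Rule 5/5 (ZGF, +08:00): 2022-01-08 17:53 UTC ≤ query < +∞
20·60 + 26 + 480 = 1706 min
1706 = 1·1440 + 266; 266 = 4·60 + 26 → 04:26, 2022-02-23 + 1 day = 2022-02-24
→ 2022-02-24 04:26 ZGF

2022-02-24 04:26 ZGF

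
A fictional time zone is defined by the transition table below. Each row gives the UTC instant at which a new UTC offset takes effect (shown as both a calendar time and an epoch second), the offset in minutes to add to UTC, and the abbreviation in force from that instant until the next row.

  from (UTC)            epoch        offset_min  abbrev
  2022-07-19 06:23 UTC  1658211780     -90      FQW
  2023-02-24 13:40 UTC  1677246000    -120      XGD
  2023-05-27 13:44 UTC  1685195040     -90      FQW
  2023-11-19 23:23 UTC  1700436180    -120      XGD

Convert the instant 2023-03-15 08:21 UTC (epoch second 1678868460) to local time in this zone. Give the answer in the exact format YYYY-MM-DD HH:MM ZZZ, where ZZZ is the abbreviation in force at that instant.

2023-03-15 06:21 XGD

Query: 2023-03-15 08:21 UTC
Rule 2/4 (XGD, -02:00): 2023-02-24 13:40 UTC ≤ query < 2023-05-27 13:44 UTC
8·60 + 21 - 120 = 381 min
381 = 0·1440 + 381; 381 = 6·60 + 21 → 06:21, same day
→ 2023-03-15 06:21 XGD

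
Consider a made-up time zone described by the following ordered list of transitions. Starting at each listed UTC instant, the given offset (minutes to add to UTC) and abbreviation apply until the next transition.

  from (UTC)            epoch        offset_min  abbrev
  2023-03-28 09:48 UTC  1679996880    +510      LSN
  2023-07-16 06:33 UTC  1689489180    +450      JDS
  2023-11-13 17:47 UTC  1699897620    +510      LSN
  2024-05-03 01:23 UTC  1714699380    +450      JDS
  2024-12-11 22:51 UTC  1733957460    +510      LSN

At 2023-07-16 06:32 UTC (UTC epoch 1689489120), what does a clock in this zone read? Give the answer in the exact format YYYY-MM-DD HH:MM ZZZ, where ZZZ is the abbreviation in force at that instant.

Query: 2023-07-16 06:32 UTC
Rule 1/5 (LSN, +08:30): 2023-03-28 09:48 UTC ≤ query < 2023-07-16 06:33 UTC
6·60 + 32 + 510 = 902 min
902 = 0·1440 + 902; 902 = 15·60 + 2 → 15:02, same day
→ 2023-07-16 15:02 LSN

2023-07-16 15:02 LSN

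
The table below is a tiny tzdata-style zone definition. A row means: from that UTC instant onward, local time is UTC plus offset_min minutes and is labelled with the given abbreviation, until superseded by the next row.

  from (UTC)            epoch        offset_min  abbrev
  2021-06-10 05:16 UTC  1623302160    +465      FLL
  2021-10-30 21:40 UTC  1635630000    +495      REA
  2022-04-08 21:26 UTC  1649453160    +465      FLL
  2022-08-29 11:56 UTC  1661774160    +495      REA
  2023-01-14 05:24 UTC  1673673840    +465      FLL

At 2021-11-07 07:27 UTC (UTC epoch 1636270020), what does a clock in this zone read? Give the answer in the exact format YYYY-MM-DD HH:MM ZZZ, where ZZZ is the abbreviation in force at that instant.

2021-11-07 15:42 REA

Query: 2021-11-07 07:27 UTC
Rule 2/5 (REA, +08:15): 2021-10-30 21:40 UTC ≤ query < 2022-04-08 21:26 UTC
7·60 + 27 + 495 = 942 min
942 = 0·1440 + 942; 942 = 15·60 + 42 → 15:42, same day
→ 2021-11-07 15:42 REA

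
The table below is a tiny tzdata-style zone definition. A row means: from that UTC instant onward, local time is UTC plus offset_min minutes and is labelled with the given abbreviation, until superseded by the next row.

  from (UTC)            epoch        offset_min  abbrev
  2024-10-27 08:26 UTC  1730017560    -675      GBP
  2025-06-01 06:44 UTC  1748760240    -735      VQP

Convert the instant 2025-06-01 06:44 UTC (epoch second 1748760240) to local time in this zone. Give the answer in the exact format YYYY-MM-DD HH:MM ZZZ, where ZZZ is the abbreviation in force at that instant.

Query: 2025-06-01 06:44 UTC
Rule 2/2 (VQP, -12:15): 2025-06-01 06:44 UTC ≤ query < +∞
6·60 + 44 - 735 = -331 min
-331 = -1·1440 + 1109; 1109 = 18·60 + 29 → 18:29, 2025-06-01 - 1 day = 2025-05-31
→ 2025-05-31 18:29 VQP

2025-05-31 18:29 VQP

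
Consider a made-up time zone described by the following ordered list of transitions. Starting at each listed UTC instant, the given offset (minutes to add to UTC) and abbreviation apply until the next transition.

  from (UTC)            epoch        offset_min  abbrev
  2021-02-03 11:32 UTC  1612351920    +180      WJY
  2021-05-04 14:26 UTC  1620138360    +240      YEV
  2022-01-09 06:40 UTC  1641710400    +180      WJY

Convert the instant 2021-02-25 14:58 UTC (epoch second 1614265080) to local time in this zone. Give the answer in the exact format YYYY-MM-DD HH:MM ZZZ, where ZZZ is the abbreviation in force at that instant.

Query: 2021-02-25 14:58 UTC
Rule 1/3 (WJY, +03:00): 2021-02-03 11:32 UTC ≤ query < 2021-05-04 14:26 UTC
14·60 + 58 + 180 = 1078 min
1078 = 0·1440 + 1078; 1078 = 17·60 + 58 → 17:58, same day
→ 2021-02-25 17:58 WJY

2021-02-25 17:58 WJY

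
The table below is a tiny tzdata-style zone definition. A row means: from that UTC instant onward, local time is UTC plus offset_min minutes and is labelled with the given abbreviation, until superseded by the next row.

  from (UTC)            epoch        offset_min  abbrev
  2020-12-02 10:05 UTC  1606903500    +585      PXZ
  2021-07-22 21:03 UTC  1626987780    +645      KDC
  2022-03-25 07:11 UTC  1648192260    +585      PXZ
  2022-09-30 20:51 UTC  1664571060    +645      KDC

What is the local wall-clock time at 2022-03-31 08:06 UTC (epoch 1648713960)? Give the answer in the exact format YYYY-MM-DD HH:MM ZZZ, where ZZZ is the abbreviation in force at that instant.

Query: 2022-03-31 08:06 UTC
Rule 3/4 (PXZ, +09:45): 2022-03-25 07:11 UTC ≤ query < 2022-09-30 20:51 UTC
8·60 + 6 + 585 = 1071 min
1071 = 0·1440 + 1071; 1071 = 17·60 + 51 → 17:51, same day
→ 2022-03-31 17:51 PXZ

2022-03-31 17:51 PXZ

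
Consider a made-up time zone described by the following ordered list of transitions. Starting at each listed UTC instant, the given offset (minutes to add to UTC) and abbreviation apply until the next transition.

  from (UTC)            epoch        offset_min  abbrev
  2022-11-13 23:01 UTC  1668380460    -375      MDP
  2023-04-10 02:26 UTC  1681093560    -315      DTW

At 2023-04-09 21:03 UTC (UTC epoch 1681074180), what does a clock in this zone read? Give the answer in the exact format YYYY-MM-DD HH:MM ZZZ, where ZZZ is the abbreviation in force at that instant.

2023-04-09 14:48 MDP

Query: 2023-04-09 21:03 UTC
Rule 1/2 (MDP, -06:15): 2022-11-13 23:01 UTC ≤ query < 2023-04-10 02:26 UTC
21·60 + 3 - 375 = 888 min
888 = 0·1440 + 888; 888 = 14·60 + 48 → 14:48, same day
→ 2023-04-09 14:48 MDP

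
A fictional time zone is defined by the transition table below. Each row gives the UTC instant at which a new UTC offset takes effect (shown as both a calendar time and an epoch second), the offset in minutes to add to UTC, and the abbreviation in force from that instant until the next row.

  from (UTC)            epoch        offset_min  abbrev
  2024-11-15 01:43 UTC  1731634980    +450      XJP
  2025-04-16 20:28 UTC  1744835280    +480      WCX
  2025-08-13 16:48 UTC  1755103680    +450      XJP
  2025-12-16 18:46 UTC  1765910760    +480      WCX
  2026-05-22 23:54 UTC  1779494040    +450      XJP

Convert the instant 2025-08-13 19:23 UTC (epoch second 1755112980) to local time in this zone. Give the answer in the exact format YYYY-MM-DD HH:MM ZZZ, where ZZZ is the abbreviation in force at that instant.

Query: 2025-08-13 19:23 UTC
Rule 3/5 (XJP, +07:30): 2025-08-13 16:48 UTC ≤ query < 2025-12-16 18:46 UTC
19·60 + 23 + 450 = 1613 min
1613 = 1·1440 + 173; 173 = 2·60 + 53 → 02:53, 2025-08-13 + 1 day = 2025-08-14
→ 2025-08-14 02:53 XJP

2025-08-14 02:53 XJP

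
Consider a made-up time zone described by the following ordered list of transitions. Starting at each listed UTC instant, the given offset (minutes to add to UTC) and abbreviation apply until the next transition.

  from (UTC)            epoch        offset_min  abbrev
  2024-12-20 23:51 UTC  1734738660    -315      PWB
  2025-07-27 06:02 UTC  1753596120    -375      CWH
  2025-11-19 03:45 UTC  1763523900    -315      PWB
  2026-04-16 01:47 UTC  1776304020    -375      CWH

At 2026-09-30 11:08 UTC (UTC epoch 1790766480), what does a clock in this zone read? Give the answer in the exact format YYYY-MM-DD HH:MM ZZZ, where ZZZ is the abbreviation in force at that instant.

Query: 2026-09-30 11:08 UTC
Rule 4/4 (CWH, -06:15): 2026-04-16 01:47 UTC ≤ query < +∞
11·60 + 8 - 375 = 293 min
293 = 0·1440 + 293; 293 = 4·60 + 53 → 04:53, same day
→ 2026-09-30 04:53 CWH

2026-09-30 04:53 CWH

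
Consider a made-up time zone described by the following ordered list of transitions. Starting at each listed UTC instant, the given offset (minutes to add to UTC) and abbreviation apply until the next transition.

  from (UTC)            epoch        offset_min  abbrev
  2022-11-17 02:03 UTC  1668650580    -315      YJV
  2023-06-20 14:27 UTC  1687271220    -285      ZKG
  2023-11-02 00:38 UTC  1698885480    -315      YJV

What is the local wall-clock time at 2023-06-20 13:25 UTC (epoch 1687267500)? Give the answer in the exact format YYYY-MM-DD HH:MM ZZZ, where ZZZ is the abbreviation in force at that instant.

Query: 2023-06-20 13:25 UTC
Rule 1/3 (YJV, -05:15): 2022-11-17 02:03 UTC ≤ query < 2023-06-20 14:27 UTC
13·60 + 25 - 315 = 490 min
490 = 0·1440 + 490; 490 = 8·60 + 10 → 08:10, same day
→ 2023-06-20 08:10 YJV

2023-06-20 08:10 YJV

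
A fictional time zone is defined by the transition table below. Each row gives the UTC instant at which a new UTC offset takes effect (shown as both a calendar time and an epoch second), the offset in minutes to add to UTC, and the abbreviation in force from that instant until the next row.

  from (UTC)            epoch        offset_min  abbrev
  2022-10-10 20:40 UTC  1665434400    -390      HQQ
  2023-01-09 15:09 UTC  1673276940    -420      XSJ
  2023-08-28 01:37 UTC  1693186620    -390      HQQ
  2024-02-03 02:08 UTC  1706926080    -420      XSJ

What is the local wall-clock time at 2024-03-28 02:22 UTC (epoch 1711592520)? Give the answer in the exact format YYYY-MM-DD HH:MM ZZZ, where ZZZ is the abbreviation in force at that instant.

2024-03-27 19:22 XSJ

Query: 2024-03-28 02:22 UTC
Rule 4/4 (XSJ, -07:00): 2024-02-03 02:08 UTC ≤ query < +∞
2·60 + 22 - 420 = -278 min
-278 = -1·1440 + 1162; 1162 = 19·60 + 22 → 19:22, 2024-03-28 - 1 day = 2024-03-27
→ 2024-03-27 19:22 XSJ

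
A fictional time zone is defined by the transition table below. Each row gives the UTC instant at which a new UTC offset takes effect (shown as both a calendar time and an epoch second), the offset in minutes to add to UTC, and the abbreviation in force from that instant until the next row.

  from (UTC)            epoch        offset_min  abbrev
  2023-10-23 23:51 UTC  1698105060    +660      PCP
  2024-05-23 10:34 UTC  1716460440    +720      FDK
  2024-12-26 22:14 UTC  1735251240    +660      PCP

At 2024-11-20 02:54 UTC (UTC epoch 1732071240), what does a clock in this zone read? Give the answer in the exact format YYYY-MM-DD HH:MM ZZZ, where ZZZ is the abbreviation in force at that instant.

Query: 2024-11-20 02:54 UTC
Rule 2/3 (FDK, +12:00): 2024-05-23 10:34 UTC ≤ query < 2024-12-26 22:14 UTC
2·60 + 54 + 720 = 894 min
894 = 0·1440 + 894; 894 = 14·60 + 54 → 14:54, same day
→ 2024-11-20 14:54 FDK

2024-11-20 14:54 FDK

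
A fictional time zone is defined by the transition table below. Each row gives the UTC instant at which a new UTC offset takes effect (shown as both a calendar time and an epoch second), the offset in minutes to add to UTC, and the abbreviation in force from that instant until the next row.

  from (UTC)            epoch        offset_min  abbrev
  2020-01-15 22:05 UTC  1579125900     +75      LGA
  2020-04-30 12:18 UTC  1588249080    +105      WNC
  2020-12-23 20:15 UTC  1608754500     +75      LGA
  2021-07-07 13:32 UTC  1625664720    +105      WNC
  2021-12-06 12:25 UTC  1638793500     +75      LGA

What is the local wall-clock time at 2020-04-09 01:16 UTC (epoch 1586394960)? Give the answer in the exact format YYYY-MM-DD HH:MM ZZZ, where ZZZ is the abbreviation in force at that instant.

2020-04-09 02:31 LGA

Query: 2020-04-09 01:16 UTC
Rule 1/5 (LGA, +01:15): 2020-01-15 22:05 UTC ≤ query < 2020-04-30 12:18 UTC
1·60 + 16 + 75 = 151 min
151 = 0·1440 + 151; 151 = 2·60 + 31 → 02:31, same day
→ 2020-04-09 02:31 LGA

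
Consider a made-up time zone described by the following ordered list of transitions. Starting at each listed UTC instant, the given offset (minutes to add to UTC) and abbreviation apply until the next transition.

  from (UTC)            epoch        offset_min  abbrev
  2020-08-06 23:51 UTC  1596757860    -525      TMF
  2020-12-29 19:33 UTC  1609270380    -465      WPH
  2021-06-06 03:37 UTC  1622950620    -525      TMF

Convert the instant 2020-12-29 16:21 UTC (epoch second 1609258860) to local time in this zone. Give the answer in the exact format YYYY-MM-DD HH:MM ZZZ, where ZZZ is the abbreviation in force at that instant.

Query: 2020-12-29 16:21 UTC
Rule 1/3 (TMF, -08:45): 2020-08-06 23:51 UTC ≤ query < 2020-12-29 19:33 UTC
16·60 + 21 - 525 = 456 min
456 = 0·1440 + 456; 456 = 7·60 + 36 → 07:36, same day
→ 2020-12-29 07:36 TMF

2020-12-29 07:36 TMF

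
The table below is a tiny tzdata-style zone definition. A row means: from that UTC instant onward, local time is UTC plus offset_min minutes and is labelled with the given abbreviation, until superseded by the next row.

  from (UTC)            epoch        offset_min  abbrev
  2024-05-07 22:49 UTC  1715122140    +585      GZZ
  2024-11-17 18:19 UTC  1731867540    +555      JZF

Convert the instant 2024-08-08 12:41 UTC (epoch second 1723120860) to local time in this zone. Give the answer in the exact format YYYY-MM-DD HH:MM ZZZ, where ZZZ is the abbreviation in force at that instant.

Query: 2024-08-08 12:41 UTC
Rule 1/2 (GZZ, +09:45): 2024-05-07 22:49 UTC ≤ query < 2024-11-17 18:19 UTC
12·60 + 41 + 585 = 1346 min
1346 = 0·1440 + 1346; 1346 = 22·60 + 26 → 22:26, same day
→ 2024-08-08 22:26 GZZ

2024-08-08 22:26 GZZ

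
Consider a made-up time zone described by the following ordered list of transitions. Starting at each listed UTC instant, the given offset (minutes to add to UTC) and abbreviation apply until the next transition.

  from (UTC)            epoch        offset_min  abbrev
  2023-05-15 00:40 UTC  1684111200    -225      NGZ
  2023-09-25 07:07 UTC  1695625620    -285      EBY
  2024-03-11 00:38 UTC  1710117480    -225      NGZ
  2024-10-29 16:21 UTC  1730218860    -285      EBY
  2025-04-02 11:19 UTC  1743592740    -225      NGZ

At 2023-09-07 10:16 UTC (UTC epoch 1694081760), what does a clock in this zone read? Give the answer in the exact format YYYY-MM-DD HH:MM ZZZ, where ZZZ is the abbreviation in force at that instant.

2023-09-07 06:31 NGZ

Query: 2023-09-07 10:16 UTC
Rule 1/5 (NGZ, -03:45): 2023-05-15 00:40 UTC ≤ query < 2023-09-25 07:07 UTC
10·60 + 16 - 225 = 391 min
391 = 0·1440 + 391; 391 = 6·60 + 31 → 06:31, same day
→ 2023-09-07 06:31 NGZ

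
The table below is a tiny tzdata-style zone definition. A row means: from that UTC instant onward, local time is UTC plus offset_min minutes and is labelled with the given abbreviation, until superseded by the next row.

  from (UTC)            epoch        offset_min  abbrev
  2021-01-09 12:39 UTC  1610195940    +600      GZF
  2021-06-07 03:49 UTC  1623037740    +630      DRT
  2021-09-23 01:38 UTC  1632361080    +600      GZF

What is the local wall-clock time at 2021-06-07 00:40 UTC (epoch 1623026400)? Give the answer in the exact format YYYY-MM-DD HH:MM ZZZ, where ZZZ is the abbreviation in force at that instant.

2021-06-07 10:40 GZF

Query: 2021-06-07 00:40 UTC
Rule 1/3 (GZF, +10:00): 2021-01-09 12:39 UTC ≤ query < 2021-06-07 03:49 UTC
0·60 + 40 + 600 = 640 min
640 = 0·1440 + 640; 640 = 10·60 + 40 → 10:40, same day
→ 2021-06-07 10:40 GZF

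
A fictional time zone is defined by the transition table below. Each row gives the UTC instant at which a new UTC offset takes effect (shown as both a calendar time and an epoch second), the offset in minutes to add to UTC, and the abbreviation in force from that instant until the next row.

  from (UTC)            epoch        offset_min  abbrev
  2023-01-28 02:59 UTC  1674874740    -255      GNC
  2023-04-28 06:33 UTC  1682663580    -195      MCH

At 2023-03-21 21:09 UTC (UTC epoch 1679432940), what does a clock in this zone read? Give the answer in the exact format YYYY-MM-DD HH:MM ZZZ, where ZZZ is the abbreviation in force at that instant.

2023-03-21 16:54 GNC

Query: 2023-03-21 21:09 UTC
Rule 1/2 (GNC, -04:15): 2023-01-28 02:59 UTC ≤ query < 2023-04-28 06:33 UTC
21·60 + 9 - 255 = 1014 min
1014 = 0·1440 + 1014; 1014 = 16·60 + 54 → 16:54, same day
→ 2023-03-21 16:54 GNC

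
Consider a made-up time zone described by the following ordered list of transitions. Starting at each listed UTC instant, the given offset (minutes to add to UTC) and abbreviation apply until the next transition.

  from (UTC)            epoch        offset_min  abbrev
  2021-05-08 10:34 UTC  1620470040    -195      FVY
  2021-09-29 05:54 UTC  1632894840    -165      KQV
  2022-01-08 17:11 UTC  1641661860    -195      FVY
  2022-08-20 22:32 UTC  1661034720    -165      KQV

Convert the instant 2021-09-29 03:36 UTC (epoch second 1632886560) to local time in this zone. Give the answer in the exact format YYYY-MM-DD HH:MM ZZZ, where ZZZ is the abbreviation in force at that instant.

Query: 2021-09-29 03:36 UTC
Rule 1/4 (FVY, -03:15): 2021-05-08 10:34 UTC ≤ query < 2021-09-29 05:54 UTC
3·60 + 36 - 195 = 21 min
21 = 0·1440 + 21; 21 = 0·60 + 21 → 00:21, same day
→ 2021-09-29 00:21 FVY

2021-09-29 00:21 FVY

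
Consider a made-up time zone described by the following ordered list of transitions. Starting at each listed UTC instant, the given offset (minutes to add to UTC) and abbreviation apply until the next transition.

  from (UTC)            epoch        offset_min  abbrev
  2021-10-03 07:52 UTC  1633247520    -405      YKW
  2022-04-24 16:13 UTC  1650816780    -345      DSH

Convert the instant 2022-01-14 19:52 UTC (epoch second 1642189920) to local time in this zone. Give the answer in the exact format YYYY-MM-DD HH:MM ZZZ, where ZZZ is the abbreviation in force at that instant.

2022-01-14 13:07 YKW

Query: 2022-01-14 19:52 UTC
Rule 1/2 (YKW, -06:45): 2021-10-03 07:52 UTC ≤ query < 2022-04-24 16:13 UTC
19·60 + 52 - 405 = 787 min
787 = 0·1440 + 787; 787 = 13·60 + 7 → 13:07, same day
→ 2022-01-14 13:07 YKW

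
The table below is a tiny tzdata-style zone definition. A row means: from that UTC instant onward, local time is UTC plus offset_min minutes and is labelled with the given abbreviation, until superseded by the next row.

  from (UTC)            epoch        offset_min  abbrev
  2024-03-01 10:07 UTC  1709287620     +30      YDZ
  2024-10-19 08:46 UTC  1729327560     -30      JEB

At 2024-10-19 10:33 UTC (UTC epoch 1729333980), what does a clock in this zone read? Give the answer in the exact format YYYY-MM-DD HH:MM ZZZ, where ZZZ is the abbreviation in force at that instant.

2024-10-19 10:03 JEB

Query: 2024-10-19 10:33 UTC
Rule 2/2 (JEB, -00:30): 2024-10-19 08:46 UTC ≤ query < +∞
10·60 + 33 - 30 = 603 min
603 = 0·1440 + 603; 603 = 10·60 + 3 → 10:03, same day
→ 2024-10-19 10:03 JEB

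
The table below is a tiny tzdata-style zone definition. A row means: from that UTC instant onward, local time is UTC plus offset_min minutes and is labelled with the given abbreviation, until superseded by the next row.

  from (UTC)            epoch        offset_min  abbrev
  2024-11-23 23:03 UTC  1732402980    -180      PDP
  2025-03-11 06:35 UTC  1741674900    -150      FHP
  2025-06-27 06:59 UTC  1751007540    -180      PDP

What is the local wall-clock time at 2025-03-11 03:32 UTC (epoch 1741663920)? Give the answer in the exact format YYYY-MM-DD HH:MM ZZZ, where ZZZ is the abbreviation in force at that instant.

2025-03-11 00:32 PDP

Query: 2025-03-11 03:32 UTC
Rule 1/3 (PDP, -03:00): 2024-11-23 23:03 UTC ≤ query < 2025-03-11 06:35 UTC
3·60 + 32 - 180 = 32 min
32 = 0·1440 + 32; 32 = 0·60 + 32 → 00:32, same day
→ 2025-03-11 00:32 PDP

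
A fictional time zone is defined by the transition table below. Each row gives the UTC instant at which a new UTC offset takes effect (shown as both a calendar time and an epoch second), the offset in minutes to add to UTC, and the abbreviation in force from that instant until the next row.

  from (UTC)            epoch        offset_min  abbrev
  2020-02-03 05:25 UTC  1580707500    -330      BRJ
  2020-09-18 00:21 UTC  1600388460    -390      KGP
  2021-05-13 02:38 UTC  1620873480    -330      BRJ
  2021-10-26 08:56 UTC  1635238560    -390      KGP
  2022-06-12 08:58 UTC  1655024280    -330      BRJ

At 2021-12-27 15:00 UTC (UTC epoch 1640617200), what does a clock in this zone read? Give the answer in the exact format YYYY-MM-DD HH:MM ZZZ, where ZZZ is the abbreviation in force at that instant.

2021-12-27 08:30 KGP

Query: 2021-12-27 15:00 UTC
Rule 4/5 (KGP, -06:30): 2021-10-26 08:56 UTC ≤ query < 2022-06-12 08:58 UTC
15·60 + 0 - 390 = 510 min
510 = 0·1440 + 510; 510 = 8·60 + 30 → 08:30, same day
→ 2021-12-27 08:30 KGP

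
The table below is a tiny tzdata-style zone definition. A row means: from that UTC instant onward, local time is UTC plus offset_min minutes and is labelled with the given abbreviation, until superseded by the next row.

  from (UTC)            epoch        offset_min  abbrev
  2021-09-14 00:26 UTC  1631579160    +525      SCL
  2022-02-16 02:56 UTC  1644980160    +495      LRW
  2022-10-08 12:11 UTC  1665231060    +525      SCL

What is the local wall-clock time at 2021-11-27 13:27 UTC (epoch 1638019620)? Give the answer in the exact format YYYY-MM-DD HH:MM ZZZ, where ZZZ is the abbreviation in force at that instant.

2021-11-27 22:12 SCL

Query: 2021-11-27 13:27 UTC
Rule 1/3 (SCL, +08:45): 2021-09-14 00:26 UTC ≤ query < 2022-02-16 02:56 UTC
13·60 + 27 + 525 = 1332 min
1332 = 0·1440 + 1332; 1332 = 22·60 + 12 → 22:12, same day
→ 2021-11-27 22:12 SCL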